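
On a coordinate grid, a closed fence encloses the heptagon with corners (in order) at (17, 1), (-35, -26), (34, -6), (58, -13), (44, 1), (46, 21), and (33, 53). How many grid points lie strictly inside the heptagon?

Using the shoelace formula, 2A = |[17·(-26) − (-35)·1] + [(-35)·(-6) − 34·(-26)] + [34·(-13) − 58·(-6)] + [58·1 − 44·(-13)] + [44·21 − 46·1] + [46·53 − 33·21] + [33·1 − 17·53]| = 2978, so the area is 1489.
The number of boundary lattice points is Σ gcd(|Δx|,|Δy|) = gcd(52,27) + gcd(69,20) + gcd(24,7) + gcd(14,14) + gcd(2,20) + gcd(13,32) + gcd(16,52) = 1+1+1+14+2+1+4 = 24.
By Pick's theorem A = I + B/2 − 1, so I = 1489 − 24/2 + 1 = 1478.

1478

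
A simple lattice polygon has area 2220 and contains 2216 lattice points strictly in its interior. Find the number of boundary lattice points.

Pick's theorem gives A = I + B/2 − 1, so B = 2(A − I + 1) = 2(2220 − 2216 + 1) = 10.

10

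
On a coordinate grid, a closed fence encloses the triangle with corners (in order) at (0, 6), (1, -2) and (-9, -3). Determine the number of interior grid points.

36

Using the shoelace formula, 2A = |[0·(-2) − 1·6] + [1·(-3) − (-9)·(-2)] + [(-9)·6 − 0·(-3)]| = 81, so the area is 81/2.
Along each edge there are gcd(|Δx|,|Δy|)+1 lattice points, so counting each shared vertex once the boundary has gcd(1,8) + gcd(10,1) + gcd(9,9) = 1+1+9 = 11.
Pick's theorem gives I = A − B/2 + 1 = 81/2 − 11/2 + 1 = 36.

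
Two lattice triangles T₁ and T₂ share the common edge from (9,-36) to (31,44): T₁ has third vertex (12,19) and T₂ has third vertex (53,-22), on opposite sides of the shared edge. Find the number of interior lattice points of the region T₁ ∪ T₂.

2079

The union is the simple quadrilateral with vertices (9,-36), (12,19), (31,44), (53,-22) in order.
The shoelace formula gives twice the area as |(9·19 − 12·(-36)) + (12·44 − 31·19) + (31·(-22) − 53·44) + (53·(-36) − 9·(-22))| = 4182, so the area is 2091.
The number of boundary lattice points is Σ gcd(|Δx|,|Δy|) = gcd(3,55) + gcd(19,25) + gcd(22,66) + gcd(44,14) = 1+1+22+2 = 26.
By Pick's theorem I = A − B/2 + 1 = 2091 − 26/2 + 1 = 2079.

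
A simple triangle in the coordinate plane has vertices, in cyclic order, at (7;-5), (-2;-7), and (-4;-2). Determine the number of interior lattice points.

24

By the shoelace formula, twice the signed area is |(7·(-7) − (-2)·(-5)) + ((-2)·(-2) − (-4)·(-7)) + ((-4)·(-5) − 7·(-2))| = 49, so the area is 49/2.
The number of boundary lattice points is Σ gcd(|Δx|,|Δy|) = gcd(9,2) + gcd(2,5) + gcd(11,3) = 1+1+1 = 3.
By Pick's theorem A = I + B/2 − 1, so I = 49/2 − 3/2 + 1 = 24.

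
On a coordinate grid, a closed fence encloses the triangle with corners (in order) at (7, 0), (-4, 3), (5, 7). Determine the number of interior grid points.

35

By the shoelace formula, twice the signed area is |[7·3 − (-4)·0] + [(-4)·7 − 5·3] + [5·0 − 7·7]| = 71, so the area is 35.5.
The number of boundary lattice points is Σ gcd(|Δx|,|Δy|) = gcd(11,3) + gcd(9,4) + gcd(2,7) = 1+1+1 = 3.
Pick's theorem gives I = A − B/2 + 1 = 35.5 − 3/2 + 1 = 35.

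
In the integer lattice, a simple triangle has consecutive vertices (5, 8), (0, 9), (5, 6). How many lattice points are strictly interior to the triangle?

4

By the shoelace formula, twice the signed area is |(5·9 − 0·8) + (0·6 − 5·9) + (5·8 − 5·6)| = 10, so the area is 5.
Along each edge there are gcd(|Δx|,|Δy|)+1 lattice points, so counting each shared vertex once the boundary has gcd(5,1) + gcd(5,3) + gcd(0,2) = 1+1+2 = 4.
By Pick's theorem A = I + B/2 − 1, so I = 5 − 4/2 + 1 = 4.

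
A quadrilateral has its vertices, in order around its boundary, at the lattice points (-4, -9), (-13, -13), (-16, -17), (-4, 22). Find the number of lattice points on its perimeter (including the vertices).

36

Summing gcd(|Δx|,|Δy|) over the edges gives the boundary count: gcd(9,4) + gcd(3,4) + gcd(12,39) + gcd(0,31) = 1+1+3+31 = 36.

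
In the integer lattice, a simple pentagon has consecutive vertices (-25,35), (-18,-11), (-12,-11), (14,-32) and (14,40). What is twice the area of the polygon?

4007

By the shoelace formula, twice the signed area is |((-25)·(-11) − (-18)·35) + ((-18)·(-11) − (-12)·(-11)) + ((-12)·(-32) − 14·(-11)) + (14·40 − 14·(-32)) + (14·35 − (-25)·40)| = 4007, so the area is 4007/2.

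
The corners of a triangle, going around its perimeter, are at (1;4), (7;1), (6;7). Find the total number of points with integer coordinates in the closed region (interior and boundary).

The shoelace formula gives twice the area as |(1·1 − 7·4) + (7·7 − 6·1) + (6·4 − 1·7)| = 33, so the area is 16.5.
The number of boundary lattice points is Σ gcd(|Δx|,|Δy|) = gcd(6,3) + gcd(1,6) + gcd(5,3) = 3+1+1 = 5.
Pick's theorem gives I = A − B/2 + 1 = 16.5 − 5/2 + 1 = 15, so the closed region contains I + B = 15 + 5 = 20 lattice points.

20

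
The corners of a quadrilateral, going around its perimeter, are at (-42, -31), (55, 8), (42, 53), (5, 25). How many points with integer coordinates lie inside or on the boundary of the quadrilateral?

The shoelace formula gives twice the area as |[(-42)·8 − 55·(-31)] + [55·53 − 42·8] + [42·25 − 5·53] + [5·(-31) − (-42)·25]| = 5628, so the area is 2814.
Summing gcd(|Δx|,|Δy|) over the edges gives the boundary count: gcd(97,39) + gcd(13,45) + gcd(37,28) + gcd(47,56) = 1+1+1+1 = 4.
Pick's theorem gives I = A − B/2 + 1 = 2814 − 4/2 + 1 = 2813, so the closed region contains I + B = 2813 + 4 = 2817 lattice points.

2817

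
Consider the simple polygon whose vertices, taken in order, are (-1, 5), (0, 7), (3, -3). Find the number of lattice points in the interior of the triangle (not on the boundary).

6

By the shoelace formula, twice the signed area is |[(-1)·7 − 0·5] + [0·(-3) − 3·7] + [3·5 − (-1)·(-3)]| = 16, so the area is 8.
Summing gcd(|Δx|,|Δy|) over the edges gives the boundary count: gcd(1,2) + gcd(3,10) + gcd(4,8) = 1+1+4 = 6.
Pick's theorem gives I = A − B/2 + 1 = 8 − 6/2 + 1 = 6.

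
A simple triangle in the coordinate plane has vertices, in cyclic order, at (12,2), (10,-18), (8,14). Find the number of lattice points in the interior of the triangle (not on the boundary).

49

By the shoelace formula, twice the signed area is |[12·(-18) − 10·2] + [10·14 − 8·(-18)] + [8·2 − 12·14]| = 104, so the area is 52.
Summing gcd(|Δx|,|Δy|) over the edges gives the boundary count: gcd(2,20) + gcd(2,32) + gcd(4,12) = 2+2+4 = 8.
By Pick's theorem A = I + B/2 − 1, so I = 52 − 8/2 + 1 = 49.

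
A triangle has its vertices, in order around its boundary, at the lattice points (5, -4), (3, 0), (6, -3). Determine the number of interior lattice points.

1

By the shoelace formula, twice the signed area is |(5·0 − 3·(-4)) + (3·(-3) − 6·0) + (6·(-4) − 5·(-3))| = 6, so the area is 3.
The number of boundary lattice points is Σ gcd(|Δx|,|Δy|) = gcd(2,4) + gcd(3,3) + gcd(1,1) = 2+3+1 = 6.
Pick's theorem gives I = A − B/2 + 1 = 3 − 6/2 + 1 = 1.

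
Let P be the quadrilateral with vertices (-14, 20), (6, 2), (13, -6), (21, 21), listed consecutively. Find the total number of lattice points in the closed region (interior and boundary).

By the shoelace formula, twice the signed area is |((-14)·2 − 6·20) + (6·(-6) − 13·2) + (13·21 − 21·(-6)) + (21·20 − (-14)·21)| = 903, so the area is 451.5.
The number of boundary lattice points is Σ gcd(|Δx|,|Δy|) = gcd(20,18) + gcd(7,8) + gcd(8,27) + gcd(35,1) = 2+1+1+1 = 5.
Pick's theorem gives I = A − B/2 + 1 = 451.5 − 5/2 + 1 = 450, so the closed region contains I + B = 450 + 5 = 455 lattice points.

455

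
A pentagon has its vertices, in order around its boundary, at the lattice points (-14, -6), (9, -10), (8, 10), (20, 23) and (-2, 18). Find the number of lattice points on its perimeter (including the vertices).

16

The number of boundary lattice points is Σ gcd(|Δx|,|Δy|) = gcd(23,4) + gcd(1,20) + gcd(12,13) + gcd(22,5) + gcd(12,24) = 1+1+1+1+12 = 16.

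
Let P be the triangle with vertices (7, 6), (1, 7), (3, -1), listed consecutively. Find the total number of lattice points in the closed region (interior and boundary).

Using the shoelace formula, 2A = |[7·7 − 1·6] + [1·(-1) − 3·7] + [3·6 − 7·(-1)]| = 46, so the area is 23.
Summing gcd(|Δx|,|Δy|) over the edges gives the boundary count: gcd(6,1) + gcd(2,8) + gcd(4,7) = 1+2+1 = 4.
Pick's theorem gives I = A − B/2 + 1 = 23 − 4/2 + 1 = 22, so the closed region contains I + B = 22 + 4 = 26 lattice points.

26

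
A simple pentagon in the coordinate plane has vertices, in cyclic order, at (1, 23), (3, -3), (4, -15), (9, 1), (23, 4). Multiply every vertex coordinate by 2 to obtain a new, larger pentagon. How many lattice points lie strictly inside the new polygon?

By the shoelace formula, twice the signed area is |(1·(-3) − 3·23) + (3·(-15) − 4·(-3)) + (4·1 − 9·(-15)) + (9·4 − 23·1) + (23·23 − 1·4)| = 572, so the area is 286.
The number of boundary lattice points is Σ gcd(|Δx|,|Δy|) = gcd(2,26) + gcd(1,12) + gcd(5,16) + gcd(14,3) + gcd(22,19) = 2+1+1+1+1 = 6.
Scaling by 2 multiplies the area by 2² = 4 (so the new area is 1144) and multiplies the boundary lattice-point count by 2, giving 12.
By Pick's theorem, the interior count of the dilated polygon is 1144 − 12/2 + 1 = 1139.

1139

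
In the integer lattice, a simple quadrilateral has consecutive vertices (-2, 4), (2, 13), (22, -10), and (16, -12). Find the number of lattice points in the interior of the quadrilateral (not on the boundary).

The shoelace formula gives twice the area as |((-2)·13 − 2·4) + (2·(-10) − 22·13) + (22·(-12) − 16·(-10)) + (16·4 − (-2)·(-12))| = 404, so the area is 202.
Summing gcd(|Δx|,|Δy|) over the edges gives the boundary count: gcd(4,9) + gcd(20,23) + gcd(6,2) + gcd(18,16) = 1+1+2+2 = 6.
Pick's theorem gives I = A − B/2 + 1 = 202 − 6/2 + 1 = 200.

200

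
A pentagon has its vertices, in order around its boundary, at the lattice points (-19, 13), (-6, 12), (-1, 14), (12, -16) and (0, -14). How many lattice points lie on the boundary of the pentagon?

6

Along each edge there are gcd(|Δx|,|Δy|)+1 lattice points, so counting each shared vertex once the boundary has gcd(13,1) + gcd(5,2) + gcd(13,30) + gcd(12,2) + gcd(19,27) = 1+1+1+2+1 = 6.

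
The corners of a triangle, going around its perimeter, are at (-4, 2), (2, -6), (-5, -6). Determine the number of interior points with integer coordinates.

24

Using the shoelace formula, 2A = |((-4)·(-6) − 2·2) + (2·(-6) − (-5)·(-6)) + ((-5)·2 − (-4)·(-6))| = 56, so the area is 28.
Along each edge there are gcd(|Δx|,|Δy|)+1 lattice points, so counting each shared vertex once the boundary has gcd(6,8) + gcd(7,0) + gcd(1,8) = 2+7+1 = 10.
Pick's theorem gives I = A − B/2 + 1 = 28 − 10/2 + 1 = 24.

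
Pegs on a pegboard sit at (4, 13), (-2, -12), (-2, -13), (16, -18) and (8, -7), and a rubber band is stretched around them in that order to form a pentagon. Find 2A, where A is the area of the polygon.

Using the shoelace formula, 2A = |[4·(-12) − (-2)·13] + [(-2)·(-13) − (-2)·(-12)] + [(-2)·(-18) − 16·(-13)] + [16·(-7) − 8·(-18)] + [8·13 − 4·(-7)]| = 388, so the area is 194.

388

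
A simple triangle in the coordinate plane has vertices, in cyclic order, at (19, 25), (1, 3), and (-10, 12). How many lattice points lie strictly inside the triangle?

201

The shoelace formula gives twice the area as |(19·3 − 1·25) + (1·12 − (-10)·3) + ((-10)·25 − 19·12)| = 404, so the area is 202.
Along each edge there are gcd(|Δx|,|Δy|)+1 lattice points, so counting each shared vertex once the boundary has gcd(18,22) + gcd(11,9) + gcd(29,13) = 2+1+1 = 4.
By Pick's theorem A = I + B/2 − 1, so I = 202 − 4/2 + 1 = 201.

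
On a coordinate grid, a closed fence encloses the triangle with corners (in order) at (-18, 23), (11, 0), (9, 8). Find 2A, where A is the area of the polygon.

The shoelace formula gives twice the area as |((-18)·0 − 11·23) + (11·8 − 9·0) + (9·23 − (-18)·8)| = 186, so the area is 93.

186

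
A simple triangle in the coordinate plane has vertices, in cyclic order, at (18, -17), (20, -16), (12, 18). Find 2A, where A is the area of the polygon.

The shoelace formula gives twice the area as |(18·(-16) − 20·(-17)) + (20·18 − 12·(-16)) + (12·(-17) − 18·18)| = 76, so the area is 38.

76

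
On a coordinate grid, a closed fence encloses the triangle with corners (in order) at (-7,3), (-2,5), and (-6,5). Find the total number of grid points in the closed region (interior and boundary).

8

Using the shoelace formula, 2A = |[(-7)·5 − (-2)·3] + [(-2)·5 − (-6)·5] + [(-6)·3 − (-7)·5]| = 8, so the area is 4.
Summing gcd(|Δx|,|Δy|) over the edges gives the boundary count: gcd(5,2) + gcd(4,0) + gcd(1,2) = 1+4+1 = 6.
Pick's theorem gives I = A − B/2 + 1 = 4 − 6/2 + 1 = 2, so the closed region contains I + B = 2 + 6 = 8 lattice points.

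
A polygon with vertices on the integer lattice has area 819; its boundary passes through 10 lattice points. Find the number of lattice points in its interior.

815

From Pick's theorem, I = A − B/2 + 1 = 819 − 10/2 + 1 = 815.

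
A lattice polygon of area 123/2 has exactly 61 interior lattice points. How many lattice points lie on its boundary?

Pick's theorem gives A = I + B/2 − 1, so B = 2(A − I + 1) = 2(123/2 − 61 + 1) = 3.

3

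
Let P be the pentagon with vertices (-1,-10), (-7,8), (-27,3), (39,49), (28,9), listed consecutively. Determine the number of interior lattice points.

1301

Using the shoelace formula, 2A = |[(-1)·8 − (-7)·(-10)] + [(-7)·3 − (-27)·8] + [(-27)·49 − 39·3] + [39·9 − 28·49] + [28·(-10) − (-1)·9]| = 2615, so the area is 2615/2.
Summing gcd(|Δx|,|Δy|) over the edges gives the boundary count: gcd(6,18) + gcd(20,5) + gcd(66,46) + gcd(11,40) + gcd(29,19) = 6+5+2+1+1 = 15.
Pick's theorem gives I = A − B/2 + 1 = 2615/2 − 15/2 + 1 = 1301.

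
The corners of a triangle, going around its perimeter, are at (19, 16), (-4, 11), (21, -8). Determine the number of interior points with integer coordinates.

The shoelace formula gives twice the area as |[19·11 − (-4)·16] + [(-4)·(-8) − 21·11] + [21·16 − 19·(-8)]| = 562, so the area is 281.
Along each edge there are gcd(|Δx|,|Δy|)+1 lattice points, so counting each shared vertex once the boundary has gcd(23,5) + gcd(25,19) + gcd(2,24) = 1+1+2 = 4.
By Pick's theorem A = I + B/2 − 1, so I = 281 − 4/2 + 1 = 280.

280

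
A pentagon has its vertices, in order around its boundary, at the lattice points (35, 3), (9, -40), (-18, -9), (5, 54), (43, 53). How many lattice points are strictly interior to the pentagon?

Using the shoelace formula, 2A = |(35·(-40) − 9·3) + (9·(-9) − (-18)·(-40)) + ((-18)·54 − 5·(-9)) + (5·53 − 43·54) + (43·3 − 35·53)| = 6938, so the area is 3469.
The number of boundary lattice points is Σ gcd(|Δx|,|Δy|) = gcd(26,43) + gcd(27,31) + gcd(23,63) + gcd(38,1) + gcd(8,50) = 1+1+1+1+2 = 6.
Pick's theorem gives I = A − B/2 + 1 = 3469 − 6/2 + 1 = 3467.

3467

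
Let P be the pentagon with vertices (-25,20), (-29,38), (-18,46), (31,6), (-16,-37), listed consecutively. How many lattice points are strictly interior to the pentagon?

By the shoelace formula, twice the signed area is |((-25)·38 − (-29)·20) + ((-29)·46 − (-18)·38) + ((-18)·6 − 31·46) + (31·(-37) − (-16)·6) + ((-16)·20 − (-25)·(-37))| = 4850, so the area is 2425.
Along each edge there are gcd(|Δx|,|Δy|)+1 lattice points, so counting each shared vertex once the boundary has gcd(4,18) + gcd(11,8) + gcd(49,40) + gcd(47,43) + gcd(9,57) = 2+1+1+1+3 = 8.
Pick's theorem gives I = A − B/2 + 1 = 2425 − 8/2 + 1 = 2422.

2422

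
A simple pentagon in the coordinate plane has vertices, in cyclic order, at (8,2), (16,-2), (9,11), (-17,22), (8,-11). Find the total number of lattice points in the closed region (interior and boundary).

The shoelace formula gives twice the area as |[8·(-2) − 16·2] + [16·11 − 9·(-2)] + [9·22 − (-17)·11] + [(-17)·(-11) − 8·22] + [8·2 − 8·(-11)]| = 646, so the area is 323.
Along each edge there are gcd(|Δx|,|Δy|)+1 lattice points, so counting each shared vertex once the boundary has gcd(8,4) + gcd(7,13) + gcd(26,11) + gcd(25,33) + gcd(0,13) = 4+1+1+1+13 = 20.
Pick's theorem gives I = A − B/2 + 1 = 323 − 20/2 + 1 = 314, so the closed region contains I + B = 314 + 20 = 334 lattice points.

334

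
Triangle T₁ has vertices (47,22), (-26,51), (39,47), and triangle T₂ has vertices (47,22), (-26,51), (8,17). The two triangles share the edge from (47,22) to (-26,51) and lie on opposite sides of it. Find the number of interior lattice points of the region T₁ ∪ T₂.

The union is the simple quadrilateral with vertices (47,22), (39,47), (-26,51), (8,17) in order.
By the shoelace formula, twice the signed area is |(47·47 − 39·22) + (39·51 − (-26)·47) + ((-26)·17 − 8·51) + (8·22 − 47·17)| = 3089, so the area is 3089/2.
Along each edge there are gcd(|Δx|,|Δy|)+1 lattice points, so counting each shared vertex once the boundary has gcd(8,25) + gcd(65,4) + gcd(34,34) + gcd(39,5) = 1+1+34+1 = 37.
By Pick's theorem I = A − B/2 + 1 = 3089/2 − 37/2 + 1 = 1527.

1527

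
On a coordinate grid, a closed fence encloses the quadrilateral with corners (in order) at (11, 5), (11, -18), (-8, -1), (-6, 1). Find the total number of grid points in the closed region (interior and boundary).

The shoelace formula gives twice the area as |[11·(-18) − 11·5] + [11·(-1) − (-8)·(-18)] + [(-8)·1 − (-6)·(-1)] + [(-6)·5 − 11·1]| = 463, so the area is 463/2.
Along each edge there are gcd(|Δx|,|Δy|)+1 lattice points, so counting each shared vertex once the boundary has gcd(0,23) + gcd(19,17) + gcd(2,2) + gcd(17,4) = 23+1+2+1 = 27.
Pick's theorem gives I = A − B/2 + 1 = 463/2 − 27/2 + 1 = 219, so the closed region contains I + B = 219 + 27 = 246 lattice points.

246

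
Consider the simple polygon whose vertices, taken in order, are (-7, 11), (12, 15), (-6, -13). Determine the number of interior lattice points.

229

Using the shoelace formula, 2A = |[(-7)·15 − 12·11] + [12·(-13) − (-6)·15] + [(-6)·11 − (-7)·(-13)]| = 460, so the area is 230.
Summing gcd(|Δx|,|Δy|) over the edges gives the boundary count: gcd(19,4) + gcd(18,28) + gcd(1,24) = 1+2+1 = 4.
Pick's theorem gives I = A − B/2 + 1 = 230 − 4/2 + 1 = 229.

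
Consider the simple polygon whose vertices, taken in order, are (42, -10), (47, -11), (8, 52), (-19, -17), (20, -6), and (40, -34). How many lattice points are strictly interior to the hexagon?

2211

By the shoelace formula, twice the signed area is |[42·(-11) − 47·(-10)] + [47·52 − 8·(-11)] + [8·(-17) − (-19)·52] + [(-19)·(-6) − 20·(-17)] + [20·(-34) − 40·(-6)] + [40·(-10) − 42·(-34)]| = 4434, so the area is 2217.
The number of boundary lattice points is Σ gcd(|Δx|,|Δy|) = gcd(5,1) + gcd(39,63) + gcd(27,69) + gcd(39,11) + gcd(20,28) + gcd(2,24) = 1+3+3+1+4+2 = 14.
Pick's theorem gives I = A − B/2 + 1 = 2217 − 14/2 + 1 = 2211.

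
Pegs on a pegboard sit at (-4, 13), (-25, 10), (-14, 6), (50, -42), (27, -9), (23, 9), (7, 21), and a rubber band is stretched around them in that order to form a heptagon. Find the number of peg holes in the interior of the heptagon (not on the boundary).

By the shoelace formula, twice the signed area is |[(-4)·10 − (-25)·13] + [(-25)·6 − (-14)·10] + [(-14)·(-42) − 50·6] + [50·(-9) − 27·(-42)] + [27·9 − 23·(-9)] + [23·21 − 7·9] + [7·13 − (-4)·21]| = 2292, so the area is 1146.
The number of boundary lattice points is Σ gcd(|Δx|,|Δy|) = gcd(21,3) + gcd(11,4) + gcd(64,48) + gcd(23,33) + gcd(4,18) + gcd(16,12) + gcd(11,8) = 3+1+16+1+2+4+1 = 28.
By Pick's theorem A = I + B/2 − 1, so I = 1146 − 28/2 + 1 = 1133.

1133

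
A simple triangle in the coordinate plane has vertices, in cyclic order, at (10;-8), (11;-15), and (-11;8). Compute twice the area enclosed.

The shoelace formula gives twice the area as |(10·(-15) − 11·(-8)) + (11·8 − (-11)·(-15)) + ((-11)·(-8) − 10·8)| = 131, so the area is 131/2.

131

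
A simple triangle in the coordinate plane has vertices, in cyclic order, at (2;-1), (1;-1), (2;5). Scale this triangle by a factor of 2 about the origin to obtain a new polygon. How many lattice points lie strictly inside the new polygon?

The shoelace formula gives twice the area as |[2·(-1) − 1·(-1)] + [1·5 − 2·(-1)] + [2·(-1) − 2·5]| = 6, so the area is 3.
Summing gcd(|Δx|,|Δy|) over the edges gives the boundary count: gcd(1,0) + gcd(1,6) + gcd(0,6) = 1+1+6 = 8.
Scaling by 2 multiplies the area by 2² = 4 (so the new area is 12) and multiplies the boundary lattice-point count by 2, giving 16.
By Pick's theorem, the interior count of the dilated polygon is 12 − 16/2 + 1 = 5.

5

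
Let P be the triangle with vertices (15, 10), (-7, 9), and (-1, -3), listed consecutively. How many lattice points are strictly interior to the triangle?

By the shoelace formula, twice the signed area is |[15·9 − (-7)·10] + [(-7)·(-3) − (-1)·9] + [(-1)·10 − 15·(-3)]| = 270, so the area is 135.
Along each edge there are gcd(|Δx|,|Δy|)+1 lattice points, so counting each shared vertex once the boundary has gcd(22,1) + gcd(6,12) + gcd(16,13) = 1+6+1 = 8.
By Pick's theorem A = I + B/2 − 1, so I = 135 − 8/2 + 1 = 132.

132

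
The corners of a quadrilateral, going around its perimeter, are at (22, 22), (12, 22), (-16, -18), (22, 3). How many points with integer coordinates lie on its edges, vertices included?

34

Along each edge there are gcd(|Δx|,|Δy|)+1 lattice points, so counting each shared vertex once the boundary has gcd(10,0) + gcd(28,40) + gcd(38,21) + gcd(0,19) = 10+4+1+19 = 34.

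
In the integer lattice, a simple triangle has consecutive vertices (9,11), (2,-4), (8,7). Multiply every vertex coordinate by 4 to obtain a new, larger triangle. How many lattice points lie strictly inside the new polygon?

99

By the shoelace formula, twice the signed area is |[9·(-4) − 2·11] + [2·7 − 8·(-4)] + [8·11 − 9·7]| = 13, so the area is 6.5.
The number of boundary lattice points is Σ gcd(|Δx|,|Δy|) = gcd(7,15) + gcd(6,11) + gcd(1,4) = 1+1+1 = 3.
Scaling by 4 multiplies the area by 4² = 16 (so the new area is 104) and multiplies the boundary lattice-point count by 4, giving 12.
By Pick's theorem, the interior count of the dilated polygon is 104 − 12/2 + 1 = 99.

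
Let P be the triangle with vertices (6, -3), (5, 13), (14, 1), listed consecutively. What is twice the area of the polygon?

By the shoelace formula, twice the signed area is |(6·13 − 5·(-3)) + (5·1 − 14·13) + (14·(-3) − 6·1)| = 132, so the area is 66.

132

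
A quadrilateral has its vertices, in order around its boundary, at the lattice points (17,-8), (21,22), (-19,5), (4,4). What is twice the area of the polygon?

869

By the shoelace formula, twice the signed area is |(17·22 − 21·(-8)) + (21·5 − (-19)·22) + ((-19)·4 − 4·5) + (4·(-8) − 17·4)| = 869, so the area is 434.5.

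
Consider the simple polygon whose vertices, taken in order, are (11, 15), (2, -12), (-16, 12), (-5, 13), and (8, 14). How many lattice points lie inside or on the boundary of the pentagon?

By the shoelace formula, twice the signed area is |(11·(-12) − 2·15) + (2·12 − (-16)·(-12)) + ((-16)·13 − (-5)·12) + ((-5)·14 − 8·13) + (8·15 − 11·14)| = 686, so the area is 343.
Summing gcd(|Δx|,|Δy|) over the edges gives the boundary count: gcd(9,27) + gcd(18,24) + gcd(11,1) + gcd(13,1) + gcd(3,1) = 9+6+1+1+1 = 18.
Pick's theorem gives I = A − B/2 + 1 = 343 − 18/2 + 1 = 335, so the closed region contains I + B = 335 + 18 = 353 lattice points.

353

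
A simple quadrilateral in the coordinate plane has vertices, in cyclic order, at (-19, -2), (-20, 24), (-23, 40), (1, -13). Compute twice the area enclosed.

734

The shoelace formula gives twice the area as |[(-19)·24 − (-20)·(-2)] + [(-20)·40 − (-23)·24] + [(-23)·(-13) − 1·40] + [1·(-2) − (-19)·(-13)]| = 734, so the area is 367.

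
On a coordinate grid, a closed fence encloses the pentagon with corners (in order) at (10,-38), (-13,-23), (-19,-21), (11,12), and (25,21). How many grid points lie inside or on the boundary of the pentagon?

1062

Using the shoelace formula, 2A = |(10·(-23) − (-13)·(-38)) + ((-13)·(-21) − (-19)·(-23)) + ((-19)·12 − 11·(-21)) + (11·21 − 25·12) + (25·(-38) − 10·21)| = 2114, so the area is 1057.
The number of boundary lattice points is Σ gcd(|Δx|,|Δy|) = gcd(23,15) + gcd(6,2) + gcd(30,33) + gcd(14,9) + gcd(15,59) = 1+2+3+1+1 = 8.
Pick's theorem gives I = A − B/2 + 1 = 1057 − 8/2 + 1 = 1054, so the closed region contains I + B = 1054 + 8 = 1062 lattice points.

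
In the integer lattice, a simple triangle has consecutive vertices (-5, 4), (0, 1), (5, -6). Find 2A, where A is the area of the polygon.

Using the shoelace formula, 2A = |((-5)·1 − 0·4) + (0·(-6) − 5·1) + (5·4 − (-5)·(-6))| = 20, so the area is 10.

20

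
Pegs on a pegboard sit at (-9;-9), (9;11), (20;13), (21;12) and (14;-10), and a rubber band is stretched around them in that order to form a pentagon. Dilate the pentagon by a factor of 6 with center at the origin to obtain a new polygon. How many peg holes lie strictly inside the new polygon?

13447

The shoelace formula gives twice the area as |((-9)·11 − 9·(-9)) + (9·13 − 20·11) + (20·12 − 21·13) + (21·(-10) − 14·12) + (14·(-9) − (-9)·(-10))| = 748, so the area is 374.
The number of boundary lattice points is Σ gcd(|Δx|,|Δy|) = gcd(18,20) + gcd(11,2) + gcd(1,1) + gcd(7,22) + gcd(23,1) = 2+1+1+1+1 = 6.
Scaling by 6 multiplies the area by 6² = 36 (so the new area is 13464) and multiplies the boundary lattice-point count by 6, giving 36.
By Pick's theorem, the interior count of the dilated polygon is 13464 − 36/2 + 1 = 13447.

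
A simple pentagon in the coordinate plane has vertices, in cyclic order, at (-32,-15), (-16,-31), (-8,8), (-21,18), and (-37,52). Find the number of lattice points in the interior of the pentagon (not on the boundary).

By the shoelace formula, twice the signed area is |((-32)·(-31) − (-16)·(-15)) + ((-16)·8 − (-8)·(-31)) + ((-8)·18 − (-21)·8) + ((-21)·52 − (-37)·18) + ((-37)·(-15) − (-32)·52)| = 2193, so the area is 1096.5.
The number of boundary lattice points is Σ gcd(|Δx|,|Δy|) = gcd(16,16) + gcd(8,39) + gcd(13,10) + gcd(16,34) + gcd(5,67) = 16+1+1+2+1 = 21.
By Pick's theorem A = I + B/2 − 1, so I = 1096.5 − 21/2 + 1 = 1087.

1087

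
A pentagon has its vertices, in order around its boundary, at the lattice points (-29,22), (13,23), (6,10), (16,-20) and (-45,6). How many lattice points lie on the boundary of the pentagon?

The number of boundary lattice points is Σ gcd(|Δx|,|Δy|) = gcd(42,1) + gcd(7,13) + gcd(10,30) + gcd(61,26) + gcd(16,16) = 1+1+10+1+16 = 29.

29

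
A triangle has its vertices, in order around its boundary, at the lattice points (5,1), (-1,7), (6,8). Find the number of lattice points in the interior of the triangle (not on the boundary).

21

By the shoelace formula, twice the signed area is |(5·7 − (-1)·1) + ((-1)·8 − 6·7) + (6·1 − 5·8)| = 48, so the area is 24.
Along each edge there are gcd(|Δx|,|Δy|)+1 lattice points, so counting each shared vertex once the boundary has gcd(6,6) + gcd(7,1) + gcd(1,7) = 6+1+1 = 8.
By Pick's theorem A = I + B/2 − 1, so I = 24 − 8/2 + 1 = 21.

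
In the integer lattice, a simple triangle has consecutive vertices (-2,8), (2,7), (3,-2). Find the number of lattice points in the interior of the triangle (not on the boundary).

The shoelace formula gives twice the area as |((-2)·7 − 2·8) + (2·(-2) − 3·7) + (3·8 − (-2)·(-2))| = 35, so the area is 17.5.
Summing gcd(|Δx|,|Δy|) over the edges gives the boundary count: gcd(4,1) + gcd(1,9) + gcd(5,10) = 1+1+5 = 7.
Pick's theorem gives I = A − B/2 + 1 = 17.5 − 7/2 + 1 = 15.

15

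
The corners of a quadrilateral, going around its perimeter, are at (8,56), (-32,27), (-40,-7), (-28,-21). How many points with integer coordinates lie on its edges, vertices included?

Summing gcd(|Δx|,|Δy|) over the edges gives the boundary count: gcd(40,29) + gcd(8,34) + gcd(12,14) + gcd(36,77) = 1+2+2+1 = 6.

6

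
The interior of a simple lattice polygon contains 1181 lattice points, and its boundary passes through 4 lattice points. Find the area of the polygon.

1182

By Pick's theorem, A = I + B/2 − 1 = 1181 + 4/2 − 1 = 1182.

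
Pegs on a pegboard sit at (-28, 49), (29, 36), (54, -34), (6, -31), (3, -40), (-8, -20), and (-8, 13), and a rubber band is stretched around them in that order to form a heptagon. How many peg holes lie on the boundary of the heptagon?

50

Along each edge there are gcd(|Δx|,|Δy|)+1 lattice points, so counting each shared vertex once the boundary has gcd(57,13) + gcd(25,70) + gcd(48,3) + gcd(3,9) + gcd(11,20) + gcd(0,33) + gcd(20,36) = 1+5+3+3+1+33+4 = 50.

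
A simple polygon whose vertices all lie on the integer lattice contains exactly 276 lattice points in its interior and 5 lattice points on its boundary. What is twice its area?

555

By Pick's theorem, A = I + B/2 − 1 = 276 + 5/2 − 1 = 555/2.
Hence 2A = 555.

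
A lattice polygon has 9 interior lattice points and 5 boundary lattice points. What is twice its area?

21

Pick's theorem states A = I + B/2 − 1, so A = 9 + 5/2 − 1 = 21/2.
Hence 2A = 21.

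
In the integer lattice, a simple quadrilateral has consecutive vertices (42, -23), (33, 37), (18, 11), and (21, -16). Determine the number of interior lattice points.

834

By the shoelace formula, twice the signed area is |[42·37 − 33·(-23)] + [33·11 − 18·37] + [18·(-16) − 21·11] + [21·(-23) − 42·(-16)]| = 1680, so the area is 840.
Along each edge there are gcd(|Δx|,|Δy|)+1 lattice points, so counting each shared vertex once the boundary has gcd(9,60) + gcd(15,26) + gcd(3,27) + gcd(21,7) = 3+1+3+7 = 14.
By Pick's theorem A = I + B/2 − 1, so I = 840 − 14/2 + 1 = 834.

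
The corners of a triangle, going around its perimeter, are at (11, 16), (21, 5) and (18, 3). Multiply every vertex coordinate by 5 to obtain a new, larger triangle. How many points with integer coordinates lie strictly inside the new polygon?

656

Using the shoelace formula, 2A = |(11·5 − 21·16) + (21·3 − 18·5) + (18·16 − 11·3)| = 53, so the area is 53/2.
Along each edge there are gcd(|Δx|,|Δy|)+1 lattice points, so counting each shared vertex once the boundary has gcd(10,11) + gcd(3,2) + gcd(7,13) = 1+1+1 = 3.
Scaling by 5 multiplies the area by 5² = 25 (so the new area is 662.5) and multiplies the boundary lattice-point count by 5, giving 15.
By Pick's theorem, the interior count of the dilated polygon is 662.5 − 15/2 + 1 = 656.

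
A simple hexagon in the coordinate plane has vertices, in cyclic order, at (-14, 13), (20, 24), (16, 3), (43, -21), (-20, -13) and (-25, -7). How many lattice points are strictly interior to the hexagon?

Using the shoelace formula, 2A = |[(-14)·24 − 20·13] + [20·3 − 16·24] + [16·(-21) − 43·3] + [43·(-13) − (-20)·(-21)] + [(-20)·(-7) − (-25)·(-13)] + [(-25)·13 − (-14)·(-7)]| = 2972, so the area is 1486.
Summing gcd(|Δx|,|Δy|) over the edges gives the boundary count: gcd(34,11) + gcd(4,21) + gcd(27,24) + gcd(63,8) + gcd(5,6) + gcd(11,20) = 1+1+3+1+1+1 = 8.
Pick's theorem gives I = A − B/2 + 1 = 1486 − 8/2 + 1 = 1483.

1483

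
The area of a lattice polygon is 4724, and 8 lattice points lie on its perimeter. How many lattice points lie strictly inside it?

Pick's theorem A = I + B/2 − 1 rearranges to I = A − B/2 + 1 = 4724 − 8/2 + 1 = 4721.

4721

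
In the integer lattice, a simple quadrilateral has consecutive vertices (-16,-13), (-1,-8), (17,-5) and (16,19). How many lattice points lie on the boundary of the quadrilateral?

The number of boundary lattice points is Σ gcd(|Δx|,|Δy|) = gcd(15,5) + gcd(18,3) + gcd(1,24) + gcd(32,32) = 5+3+1+32 = 41.

41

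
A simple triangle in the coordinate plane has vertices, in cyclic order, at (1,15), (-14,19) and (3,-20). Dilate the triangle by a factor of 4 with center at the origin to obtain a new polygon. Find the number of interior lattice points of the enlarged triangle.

Using the shoelace formula, 2A = |(1·19 − (-14)·15) + ((-14)·(-20) − 3·19) + (3·15 − 1·(-20))| = 517, so the area is 517/2.
Summing gcd(|Δx|,|Δy|) over the edges gives the boundary count: gcd(15,4) + gcd(17,39) + gcd(2,35) = 1+1+1 = 3.
Scaling by 4 multiplies the area by 4² = 16 (so the new area is 4136) and multiplies the boundary lattice-point count by 4, giving 12.
By Pick's theorem, the interior count of the dilated polygon is 4136 − 12/2 + 1 = 4131.

4131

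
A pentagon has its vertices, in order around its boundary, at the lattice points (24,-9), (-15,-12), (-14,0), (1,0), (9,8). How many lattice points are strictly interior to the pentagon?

By the shoelace formula, twice the signed area is |[24·(-12) − (-15)·(-9)] + [(-15)·0 − (-14)·(-12)] + [(-14)·0 − 1·0] + [1·8 − 9·0] + [9·(-9) − 24·8]| = 856, so the area is 428.
Along each edge there are gcd(|Δx|,|Δy|)+1 lattice points, so counting each shared vertex once the boundary has gcd(39,3) + gcd(1,12) + gcd(15,0) + gcd(8,8) + gcd(15,17) = 3+1+15+8+1 = 28.
By Pick's theorem A = I + B/2 − 1, so I = 428 − 28/2 + 1 = 415.

415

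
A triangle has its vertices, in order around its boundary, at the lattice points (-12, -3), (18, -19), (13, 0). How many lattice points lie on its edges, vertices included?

The number of boundary lattice points is Σ gcd(|Δx|,|Δy|) = gcd(30,16) + gcd(5,19) + gcd(25,3) = 2+1+1 = 4.

4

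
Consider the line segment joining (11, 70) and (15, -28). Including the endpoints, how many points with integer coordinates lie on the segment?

The number of lattice points on a segment between lattice points is gcd(|Δx|,|Δy|) + 1 = gcd(4,98) + 1 = 2 + 1 = 3.

3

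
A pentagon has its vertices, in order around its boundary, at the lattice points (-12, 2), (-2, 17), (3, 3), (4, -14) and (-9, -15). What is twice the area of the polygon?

695

By the shoelace formula, twice the signed area is |[(-12)·17 − (-2)·2] + [(-2)·3 − 3·17] + [3·(-14) − 4·3] + [4·(-15) − (-9)·(-14)] + [(-9)·2 − (-12)·(-15)]| = 695, so the area is 347.5.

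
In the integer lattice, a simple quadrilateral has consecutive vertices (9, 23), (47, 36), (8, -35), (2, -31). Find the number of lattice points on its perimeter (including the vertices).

The number of boundary lattice points is Σ gcd(|Δx|,|Δy|) = gcd(38,13) + gcd(39,71) + gcd(6,4) + gcd(7,54) = 1+1+2+1 = 5.

5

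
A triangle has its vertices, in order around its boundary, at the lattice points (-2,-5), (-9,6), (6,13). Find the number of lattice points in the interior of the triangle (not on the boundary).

The shoelace formula gives twice the area as |[(-2)·6 − (-9)·(-5)] + [(-9)·13 − 6·6] + [6·(-5) − (-2)·13]| = 214, so the area is 107.
Along each edge there are gcd(|Δx|,|Δy|)+1 lattice points, so counting each shared vertex once the boundary has gcd(7,11) + gcd(15,7) + gcd(8,18) = 1+1+2 = 4.
Pick's theorem gives I = A − B/2 + 1 = 107 − 4/2 + 1 = 106.

106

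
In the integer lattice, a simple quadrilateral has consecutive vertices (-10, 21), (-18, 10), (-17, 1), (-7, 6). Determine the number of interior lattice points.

Using the shoelace formula, 2A = |[(-10)·10 − (-18)·21] + [(-18)·1 − (-17)·10] + [(-17)·6 − (-7)·1] + [(-7)·21 − (-10)·6]| = 248, so the area is 124.
Summing gcd(|Δx|,|Δy|) over the edges gives the boundary count: gcd(8,11) + gcd(1,9) + gcd(10,5) + gcd(3,15) = 1+1+5+3 = 10.
Pick's theorem gives I = A − B/2 + 1 = 124 − 10/2 + 1 = 120.

120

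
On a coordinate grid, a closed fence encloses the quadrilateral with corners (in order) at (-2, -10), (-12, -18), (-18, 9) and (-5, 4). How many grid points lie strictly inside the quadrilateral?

By the shoelace formula, twice the signed area is |[(-2)·(-18) − (-12)·(-10)] + [(-12)·9 − (-18)·(-18)] + [(-18)·4 − (-5)·9] + [(-5)·(-10) − (-2)·4]| = 485, so the area is 242.5.
The number of boundary lattice points is Σ gcd(|Δx|,|Δy|) = gcd(10,8) + gcd(6,27) + gcd(13,5) + gcd(3,14) = 2+3+1+1 = 7.
By Pick's theorem A = I + B/2 − 1, so I = 242.5 − 7/2 + 1 = 240.

240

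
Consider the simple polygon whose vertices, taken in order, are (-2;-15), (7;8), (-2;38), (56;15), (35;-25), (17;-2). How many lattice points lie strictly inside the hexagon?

1805

The shoelace formula gives twice the area as |((-2)·8 − 7·(-15)) + (7·38 − (-2)·8) + ((-2)·15 − 56·38) + (56·(-25) − 35·15) + (35·(-2) − 17·(-25)) + (17·(-15) − (-2)·(-2))| = 3616, so the area is 1808.
The number of boundary lattice points is Σ gcd(|Δx|,|Δy|) = gcd(9,23) + gcd(9,30) + gcd(58,23) + gcd(21,40) + gcd(18,23) + gcd(19,13) = 1+3+1+1+1+1 = 8.
By Pick's theorem A = I + B/2 − 1, so I = 1808 − 8/2 + 1 = 1805.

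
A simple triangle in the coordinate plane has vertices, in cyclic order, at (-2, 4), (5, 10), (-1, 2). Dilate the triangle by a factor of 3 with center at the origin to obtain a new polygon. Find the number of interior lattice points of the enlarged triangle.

85

Using the shoelace formula, 2A = |[(-2)·10 − 5·4] + [5·2 − (-1)·10] + [(-1)·4 − (-2)·2]| = 20, so the area is 10.
Along each edge there are gcd(|Δx|,|Δy|)+1 lattice points, so counting each shared vertex once the boundary has gcd(7,6) + gcd(6,8) + gcd(1,2) = 1+2+1 = 4.
Scaling by 3 multiplies the area by 3² = 9 (so the new area is 90) and multiplies the boundary lattice-point count by 3, giving 12.
By Pick's theorem, the interior count of the dilated polygon is 90 − 12/2 + 1 = 85.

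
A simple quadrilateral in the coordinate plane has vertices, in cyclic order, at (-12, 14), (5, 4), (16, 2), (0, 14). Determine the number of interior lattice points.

102

By the shoelace formula, twice the signed area is |((-12)·4 − 5·14) + (5·2 − 16·4) + (16·14 − 0·2) + (0·14 − (-12)·14)| = 220, so the area is 110.
The number of boundary lattice points is Σ gcd(|Δx|,|Δy|) = gcd(17,10) + gcd(11,2) + gcd(16,12) + gcd(12,0) = 1+1+4+12 = 18.
By Pick's theorem A = I + B/2 − 1, so I = 110 − 18/2 + 1 = 102.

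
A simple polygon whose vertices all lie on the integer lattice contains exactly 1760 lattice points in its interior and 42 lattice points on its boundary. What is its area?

Pick's theorem states A = I + B/2 − 1, so A = 1760 + 42/2 − 1 = 1780.

1780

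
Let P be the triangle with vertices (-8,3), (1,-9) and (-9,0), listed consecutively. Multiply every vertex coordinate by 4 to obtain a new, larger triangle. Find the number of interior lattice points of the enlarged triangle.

By the shoelace formula, twice the signed area is |((-8)·(-9) − 1·3) + (1·0 − (-9)·(-9)) + ((-9)·3 − (-8)·0)| = 39, so the area is 19.5.
The number of boundary lattice points is Σ gcd(|Δx|,|Δy|) = gcd(9,12) + gcd(10,9) + gcd(1,3) = 3+1+1 = 5.
Scaling by 4 multiplies the area by 4² = 16 (so the new area is 312) and multiplies the boundary lattice-point count by 4, giving 20.
By Pick's theorem, the interior count of the dilated polygon is 312 − 20/2 + 1 = 303.

303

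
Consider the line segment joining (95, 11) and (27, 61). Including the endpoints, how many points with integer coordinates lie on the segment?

The number of lattice points on a segment between lattice points is gcd(|Δx|,|Δy|) + 1 = gcd(68,50) + 1 = 2 + 1 = 3.

3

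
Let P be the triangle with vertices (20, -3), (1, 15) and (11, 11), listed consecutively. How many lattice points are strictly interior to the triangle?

51

By the shoelace formula, twice the signed area is |[20·15 − 1·(-3)] + [1·11 − 11·15] + [11·(-3) − 20·11]| = 104, so the area is 52.
The number of boundary lattice points is Σ gcd(|Δx|,|Δy|) = gcd(19,18) + gcd(10,4) + gcd(9,14) = 1+2+1 = 4.
By Pick's theorem A = I + B/2 − 1, so I = 52 − 4/2 + 1 = 51.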